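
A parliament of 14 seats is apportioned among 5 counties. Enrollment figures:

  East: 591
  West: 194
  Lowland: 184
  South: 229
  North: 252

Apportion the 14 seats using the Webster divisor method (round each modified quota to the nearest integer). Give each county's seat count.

Standard divisor 1450/14 ≈ 103.571; standard quotas: East 5.706, West 1.873, Lowland 1.777, South 2.211, North 2.433.
Rounding to the nearest integer gives East 6, West 2, Lowland 2, South 2, North 2 — total 14, matching the house size, so no adjustment is needed.

East 6, West 2, Lowland 2, South 2, North 2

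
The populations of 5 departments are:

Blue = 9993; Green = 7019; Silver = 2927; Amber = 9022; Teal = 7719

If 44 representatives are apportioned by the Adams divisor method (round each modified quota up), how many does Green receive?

Standard divisor 36680/44 ≈ 833.636; standard quotas: Blue 11.987, Green 8.420, Silver 3.511, Amber 10.822, Teal 9.259.
Rounding up gives 12, 9, 4, 11, 10 = 46 seats, so the divisor must be adjusted.
With modified divisor 900: modified quotas Blue 11.103, Green 7.799, Silver 3.252, Amber 10.024, Teal 8.577.
Rounding up: Blue 12, Green 8, Silver 4, Amber 11, Teal 9 (total 44).
Green receives 8.

8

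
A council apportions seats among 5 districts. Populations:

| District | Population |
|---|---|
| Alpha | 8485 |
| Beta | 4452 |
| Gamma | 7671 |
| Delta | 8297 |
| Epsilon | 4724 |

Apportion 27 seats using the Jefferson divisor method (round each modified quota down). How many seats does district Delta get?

7

Standard divisor 33629/27 ≈ 1245.519; standard quotas: Alpha 6.812, Beta 3.574, Gamma 6.159, Delta 6.661, Epsilon 3.793.
Rounding down gives 6, 3, 6, 6, 3 = 24 seats, so the divisor must be adjusted.
With modified divisor 1150: modified quotas Alpha 7.378, Beta 3.871, Gamma 6.670, Delta 7.215, Epsilon 4.108.
Rounding down: Alpha 7, Beta 3, Gamma 6, Delta 7, Epsilon 4 (total 27).
Delta receives 7.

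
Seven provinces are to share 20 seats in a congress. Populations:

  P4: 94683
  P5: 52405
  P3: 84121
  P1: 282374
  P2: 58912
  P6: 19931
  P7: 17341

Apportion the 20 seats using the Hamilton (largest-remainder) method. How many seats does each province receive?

The standard divisor is 609767/20 ≈ 30488.35.
Standard quotas: P4 3.1055, P5 1.7189, P3 2.7591, P1 9.2617, P2 1.9323, P6 0.6537, P7 0.5688.
Lower quotas: P4 3, P5 1, P3 2, P1 9, P2 1, P6 0, P7 0 (sum 16, leaving 4 seats).
Remainders in descending order: P2 0.9323, P3 0.7591, P5 0.7189, P6 0.6537, P7 0.5688, P1 0.2617, P4 0.1055.
Largest remainders: P2, P3, P5, P6 receive the extra seats.

P4: 3, P5: 2, P3: 3, P1: 9, P2: 2, P6: 1, P7: 0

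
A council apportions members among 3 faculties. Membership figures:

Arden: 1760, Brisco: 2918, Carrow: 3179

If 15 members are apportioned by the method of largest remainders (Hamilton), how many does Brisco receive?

The standard divisor is 7857/15 ≈ 523.8.
Standard quotas: Arden 3.360, Brisco 5.571, Carrow 6.069.
Lower quotas: Arden 3, Brisco 5, Carrow 6 (sum 14, leaving 1 seat).
Remainders in descending order: Brisco 0.571, Arden 0.360, Carrow 0.069.
The surplus seat goes to Brisco.
Brisco receives 6.

6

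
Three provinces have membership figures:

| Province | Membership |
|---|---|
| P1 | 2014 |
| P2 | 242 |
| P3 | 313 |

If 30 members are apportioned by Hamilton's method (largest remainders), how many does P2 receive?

Total 2569; standard divisor 2569/30 ≈ 85.633.
Standard quotas: P1 23.519, P2 2.826, P3 3.655.
Lower quotas: P1 23, P2 2, P3 3 (sum 28, leaving 2 seats).
Remainders in descending order: P2 0.826, P3 0.655, P1 0.519.
The surplus seats go to P2, P3.
P2 receives 3.

3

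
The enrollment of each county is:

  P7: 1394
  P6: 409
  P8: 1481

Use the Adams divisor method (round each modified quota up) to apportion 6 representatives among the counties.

Standard divisor 3284/6 ≈ 547.333; standard quotas: P7 2.547, P6 0.747, P8 2.706.
Rounding up gives 3, 1, 3 = 7 seats, so the divisor must be adjusted.
With modified divisor 720: modified quotas P7 1.936, P6 0.568, P8 2.057.
Rounding up: P7 2, P6 1, P8 3 (total 6).

P7: 2, P6: 1, P8: 3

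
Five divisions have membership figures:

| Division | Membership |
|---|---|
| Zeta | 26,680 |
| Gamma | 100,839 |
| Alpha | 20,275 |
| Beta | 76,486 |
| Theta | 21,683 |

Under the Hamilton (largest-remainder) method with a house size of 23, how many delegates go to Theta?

The standard divisor is 245963/23 ≈ 10694.043.
Standard quotas: Zeta 2.4948, Gamma 9.4295, Alpha 1.8959, Beta 7.1522, Theta 2.0276.
Lower quotas: Zeta 2, Gamma 9, Alpha 1, Beta 7, Theta 2 (sum 21, leaving 2 seats).
Remainders in descending order: Alpha 0.8959, Zeta 0.4948, Gamma 0.4295, Beta 0.1522, Theta 0.0276.
The surplus seats go to Alpha, Zeta.
Theta receives 2.

2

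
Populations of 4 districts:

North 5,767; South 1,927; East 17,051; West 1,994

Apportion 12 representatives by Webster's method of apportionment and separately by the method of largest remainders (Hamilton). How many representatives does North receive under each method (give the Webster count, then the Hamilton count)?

Webster: North 3, South 1, East 7, West 1.
Hamilton: North 2, South 1, East 8, West 1.
North gets 3 under Webster and 2 under Hamilton.

3 and 2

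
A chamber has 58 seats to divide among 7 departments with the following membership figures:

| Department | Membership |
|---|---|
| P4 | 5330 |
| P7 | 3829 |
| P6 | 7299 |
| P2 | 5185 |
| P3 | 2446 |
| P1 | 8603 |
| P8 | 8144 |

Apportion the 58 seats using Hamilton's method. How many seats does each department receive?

The standard divisor is 40836/58 ≈ 704.069.
Standard quotas: P4 7.5703, P7 5.4384, P6 10.3669, P2 7.3643, P3 3.4741, P1 12.2190, P8 11.5670.
Lower quotas: P4 7, P7 5, P6 10, P2 7, P3 3, P1 12, P8 11 (sum 55, leaving 3 seats).
Remainders in descending order: P4 0.5703, P8 0.5670, P3 0.4741, P7 0.4384, P6 0.3669, P2 0.3643, P1 0.2190.
Largest remainders: P4, P8, P3 receive the extra seats.

P4 8; P7 5; P6 10; P2 7; P3 4; P1 12; P8 12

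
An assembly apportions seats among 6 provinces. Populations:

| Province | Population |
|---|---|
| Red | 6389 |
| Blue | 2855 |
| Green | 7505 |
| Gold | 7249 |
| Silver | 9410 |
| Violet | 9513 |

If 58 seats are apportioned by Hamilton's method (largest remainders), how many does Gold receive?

10

Total 42921; standard divisor 42921/58 ≈ 740.017.
Standard quotas: Red 8.6336, Blue 3.8580, Green 10.1417, Gold 9.7957, Silver 12.7159, Violet 12.8551.
Lower quotas: Red 8, Blue 3, Green 10, Gold 9, Silver 12, Violet 12 (sum 54, leaving 4 seats).
Remainders in descending order: Blue 0.8580, Violet 0.8551, Gold 0.7957, Silver 0.7159, Red 0.6336, Green 0.1417.
Largest remainders: Blue, Violet, Gold, Silver receive the extra seats.
Gold receives 10.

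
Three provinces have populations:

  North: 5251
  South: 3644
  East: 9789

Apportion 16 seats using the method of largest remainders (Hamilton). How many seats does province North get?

5

Standard divisor: 18684 ÷ 16 ≈ 1167.75.
Standard quotas: North 4.4967, South 3.1205, East 8.3828.
Lower quotas: North 4, South 3, East 8 (sum 15, leaving 1 seat).
Remainders in descending order: North 0.4967, East 0.3828, South 0.1205.
Largest remainder: North receives the extra seat.
North receives 5.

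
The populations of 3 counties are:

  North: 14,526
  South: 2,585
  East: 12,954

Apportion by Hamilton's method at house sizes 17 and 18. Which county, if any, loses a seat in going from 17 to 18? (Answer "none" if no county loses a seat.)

South

At 17 seats: North 8, South 2, East 7.
At 18 seats: North 9, South 1, East 8.
South drops from 2 to 1.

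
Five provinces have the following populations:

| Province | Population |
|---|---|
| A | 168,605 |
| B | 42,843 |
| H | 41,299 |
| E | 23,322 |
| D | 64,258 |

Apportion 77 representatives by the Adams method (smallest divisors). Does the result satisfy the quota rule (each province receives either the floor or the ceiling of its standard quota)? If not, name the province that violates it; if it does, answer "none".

Standard quotas: A 38.147, B 9.693, H 9.344, E 5.277, D 14.539.
Adams allocation: A 37, B 10, H 9, E 6, D 15.
A has quota 38.147 (lower 38, upper 39) but receives 37 — outside the quota interval.

A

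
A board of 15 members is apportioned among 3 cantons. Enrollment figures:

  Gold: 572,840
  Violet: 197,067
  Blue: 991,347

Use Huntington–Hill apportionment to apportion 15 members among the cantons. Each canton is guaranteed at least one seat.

Gold: 5, Violet: 2, Blue: 8

With divisor 122461: modified quotas Gold 4.678, Violet 1.609, Blue 8.095.
Geometric-mean thresholds: Gold √(4·5)=4.472, Violet √(1·2)=1.414, Blue √(8·9)=8.485.
Each quota rounded against its threshold gives Gold 5, Violet 2, Blue 8 (total 15).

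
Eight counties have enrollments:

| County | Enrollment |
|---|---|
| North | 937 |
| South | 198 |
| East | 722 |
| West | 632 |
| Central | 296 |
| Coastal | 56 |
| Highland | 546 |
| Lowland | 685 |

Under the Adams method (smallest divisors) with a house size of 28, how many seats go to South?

Standard divisor 4072/28 ≈ 145.429; standard quotas: North 6.443, South 1.361, East 4.965, West 4.346, Central 2.035, Coastal 0.385, Highland 3.754, Lowland 4.710.
Rounding up gives 7, 2, 5, 5, 3, 1, 4, 5 = 32 seats, so the divisor must be adjusted.
With modified divisor 176: modified quotas North 5.324, South 1.125, East 4.102, West 3.591, Central 1.682, Coastal 0.318, Highland 3.102, Lowland 3.892.
Rounding up: North 6, South 2, East 5, West 4, Central 2, Coastal 1, Highland 4, Lowland 4 (total 28).
South receives 2.

2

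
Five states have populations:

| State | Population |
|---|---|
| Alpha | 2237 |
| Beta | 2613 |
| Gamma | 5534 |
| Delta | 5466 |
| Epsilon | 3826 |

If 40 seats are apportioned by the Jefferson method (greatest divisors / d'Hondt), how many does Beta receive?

5

Standard divisor 19676/40 ≈ 491.9; standard quotas: Alpha 4.548, Beta 5.312, Gamma 11.250, Delta 11.112, Epsilon 7.778.
Rounding down gives 4, 5, 11, 11, 7 = 38 seats, so the divisor must be adjusted.
With modified divisor 460: modified quotas Alpha 4.863, Beta 5.680, Gamma 12.030, Delta 11.883, Epsilon 8.317.
Rounding down: Alpha 4, Beta 5, Gamma 12, Delta 11, Epsilon 8 (total 40).
Beta receives 5.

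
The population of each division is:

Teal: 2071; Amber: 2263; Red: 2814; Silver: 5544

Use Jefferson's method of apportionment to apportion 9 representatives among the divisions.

Teal 1; Amber 2; Red 2; Silver 4

Standard divisor 12692/9 ≈ 1410.222; standard quotas: Teal 1.469, Amber 1.605, Red 1.995, Silver 3.931.
Rounding down gives 1, 1, 1, 3 = 6 seats, so the divisor must be adjusted.
With modified divisor 1120: modified quotas Teal 1.849, Amber 2.021, Red 2.513, Silver 4.950.
Rounding down: Teal 1, Amber 2, Red 2, Silver 4 (total 9).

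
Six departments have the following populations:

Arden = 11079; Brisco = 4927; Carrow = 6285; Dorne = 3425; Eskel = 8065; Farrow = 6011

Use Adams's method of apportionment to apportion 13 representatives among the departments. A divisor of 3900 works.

With modified divisor 3900: modified quotas Arden 2.841, Brisco 1.263, Carrow 1.612, Dorne 0.878, Eskel 2.068, Farrow 1.541.
Rounding up: Arden 3, Brisco 2, Carrow 2, Dorne 1, Eskel 3, Farrow 2 (total 13).

Arden 3, Brisco 2, Carrow 2, Dorne 1, Eskel 3, Farrow 2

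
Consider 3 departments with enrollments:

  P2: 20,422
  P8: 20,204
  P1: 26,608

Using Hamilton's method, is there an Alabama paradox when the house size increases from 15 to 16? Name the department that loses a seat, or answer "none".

none

At 15 seats: P2 5, P8 4, P1 6.
At 16 seats: P2 5, P8 5, P1 6.
No department's allocation decreased.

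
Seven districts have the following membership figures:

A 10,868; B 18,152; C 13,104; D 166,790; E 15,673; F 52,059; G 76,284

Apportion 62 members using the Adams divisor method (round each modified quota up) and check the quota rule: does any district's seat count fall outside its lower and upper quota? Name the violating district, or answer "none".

Standard quotas: A 1.909, B 3.189, C 2.302, D 29.300, E 2.753, F 9.145, G 13.401.
Adams allocation: A 2, B 4, C 3, D 28, E 3, F 9, G 13.
D has quota 29.300 (lower 29, upper 30) but receives 28 — outside the quota interval.

D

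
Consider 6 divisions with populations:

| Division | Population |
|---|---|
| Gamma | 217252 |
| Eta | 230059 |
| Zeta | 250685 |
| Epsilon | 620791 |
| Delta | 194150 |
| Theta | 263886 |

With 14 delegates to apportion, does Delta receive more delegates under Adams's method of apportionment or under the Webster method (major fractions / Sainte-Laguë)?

Adams: Gamma 2, Eta 2, Zeta 2, Epsilon 4, Delta 2, Theta 2.
Webster: Gamma 2, Eta 2, Zeta 2, Epsilon 5, Delta 1, Theta 2.
Delta gets 2 under Adams and 1 under Webster.

Adams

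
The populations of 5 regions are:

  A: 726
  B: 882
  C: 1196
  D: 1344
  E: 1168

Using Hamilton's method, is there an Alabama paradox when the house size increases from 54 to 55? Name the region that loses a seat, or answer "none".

none

At 54 seats: A 7, B 9, C 12, D 14, E 12.
At 55 seats: A 8, B 9, C 12, D 14, E 12.
No region's allocation decreased.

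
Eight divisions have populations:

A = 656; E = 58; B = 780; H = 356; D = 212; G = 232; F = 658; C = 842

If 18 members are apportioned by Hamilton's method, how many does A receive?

Standard divisor: 3794 ÷ 18 ≈ 210.778.
Standard quotas: A 3.112, E 0.275, B 3.701, H 1.689, D 1.006, G 1.101, F 3.122, C 3.995.
Lower quotas: A 3, E 0, B 3, H 1, D 1, G 1, F 3, C 3 (sum 15, leaving 3 seats).
Remainders in descending order: C 0.995, B 0.701, H 0.689, E 0.275, F 0.122, A 0.112, G 0.101, D 0.006.
The surplus seats go to C, B, H.
A receives 3.

3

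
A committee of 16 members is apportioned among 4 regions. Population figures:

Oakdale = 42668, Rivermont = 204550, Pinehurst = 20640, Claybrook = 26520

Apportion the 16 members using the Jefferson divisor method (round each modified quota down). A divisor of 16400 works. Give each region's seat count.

With modified divisor 16400: modified quotas Oakdale 2.602, Rivermont 12.473, Pinehurst 1.259, Claybrook 1.617.
Rounding down: Oakdale 2, Rivermont 12, Pinehurst 1, Claybrook 1 (total 16).

Oakdale: 2, Rivermont: 12, Pinehurst: 1, Claybrook: 1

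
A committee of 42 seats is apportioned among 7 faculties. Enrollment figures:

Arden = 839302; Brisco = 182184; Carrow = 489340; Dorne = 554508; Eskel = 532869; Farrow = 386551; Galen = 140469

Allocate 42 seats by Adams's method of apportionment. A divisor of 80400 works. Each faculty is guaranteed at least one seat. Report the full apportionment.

With modified divisor 80400: modified quotas Arden 10.439, Brisco 2.266, Carrow 6.086, Dorne 6.897, Eskel 6.628, Farrow 4.808, Galen 1.747.
Rounding up: Arden 11, Brisco 3, Carrow 7, Dorne 7, Eskel 7, Farrow 5, Galen 2 (total 42).

Arden 11, Brisco 3, Carrow 7, Dorne 7, Eskel 7, Farrow 5, Galen 2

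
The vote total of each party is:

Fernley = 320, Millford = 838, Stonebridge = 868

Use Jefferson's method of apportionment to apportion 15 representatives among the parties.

Fernley=2; Millford=6; Stonebridge=7

Standard divisor 2026/15 ≈ 135.067; standard quotas: Fernley 2.369, Millford 6.204, Stonebridge 6.426.
Rounding down gives 2, 6, 6 = 14 seats, so the divisor must be adjusted.
With modified divisor 122: modified quotas Fernley 2.623, Millford 6.869, Stonebridge 7.115.
Rounding down: Fernley 2, Millford 6, Stonebridge 7 (total 15).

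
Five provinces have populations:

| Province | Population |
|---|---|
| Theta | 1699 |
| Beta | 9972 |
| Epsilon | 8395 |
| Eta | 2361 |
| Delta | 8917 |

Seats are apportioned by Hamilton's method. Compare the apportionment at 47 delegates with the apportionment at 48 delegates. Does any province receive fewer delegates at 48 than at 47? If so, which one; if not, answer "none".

At 47 seats: Theta 3, Beta 15, Epsilon 13, Eta 3, Delta 13.
At 48 seats: Theta 2, Beta 15, Epsilon 13, Eta 4, Delta 14.
Theta drops from 3 to 2.

Theta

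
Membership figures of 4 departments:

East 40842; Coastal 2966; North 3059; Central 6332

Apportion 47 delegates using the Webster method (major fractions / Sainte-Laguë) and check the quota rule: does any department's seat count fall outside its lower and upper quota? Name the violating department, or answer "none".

Standard quotas: East 36.083, Coastal 2.620, North 2.703, Central 5.594.
Webster allocation: East 35, Coastal 3, North 3, Central 6.
East has quota 36.083 (lower 36, upper 37) but receives 35 — outside the quota interval.

East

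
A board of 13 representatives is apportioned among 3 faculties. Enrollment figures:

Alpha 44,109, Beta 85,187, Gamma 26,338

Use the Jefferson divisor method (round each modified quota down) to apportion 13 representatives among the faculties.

Standard divisor 155634/13 ≈ 11971.846; standard quotas: Alpha 3.684, Beta 7.116, Gamma 2.200.
Rounding down gives 3, 7, 2 = 12 seats, so the divisor must be adjusted.
With modified divisor 10800: modified quotas Alpha 4.084, Beta 7.888, Gamma 2.439.
Rounding down: Alpha 4, Beta 7, Gamma 2 (total 13).

Alpha: 4; Beta: 7; Gamma: 2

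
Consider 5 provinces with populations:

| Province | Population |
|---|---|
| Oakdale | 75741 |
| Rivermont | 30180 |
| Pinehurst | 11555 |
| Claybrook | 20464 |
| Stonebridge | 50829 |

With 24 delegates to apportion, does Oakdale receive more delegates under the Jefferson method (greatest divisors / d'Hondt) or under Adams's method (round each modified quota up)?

Jefferson

Jefferson: Oakdale 10, Rivermont 4, Pinehurst 1, Claybrook 2, Stonebridge 7.
Adams: Oakdale 9, Rivermont 4, Pinehurst 2, Claybrook 3, Stonebridge 6.
Oakdale gets 10 under Jefferson and 9 under Adams.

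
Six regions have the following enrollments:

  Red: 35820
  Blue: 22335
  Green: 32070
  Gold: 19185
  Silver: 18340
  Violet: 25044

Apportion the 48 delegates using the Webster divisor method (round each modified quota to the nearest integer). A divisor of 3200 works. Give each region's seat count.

With modified divisor 3200: modified quotas Red 11.194, Blue 6.980, Green 10.022, Gold 5.995, Silver 5.731, Violet 7.826.
Rounding to the nearest integer: Red 11, Blue 7, Green 10, Gold 6, Silver 6, Violet 8 (total 48).

Red: 11, Blue: 7, Green: 10, Gold: 6, Silver: 6, Violet: 8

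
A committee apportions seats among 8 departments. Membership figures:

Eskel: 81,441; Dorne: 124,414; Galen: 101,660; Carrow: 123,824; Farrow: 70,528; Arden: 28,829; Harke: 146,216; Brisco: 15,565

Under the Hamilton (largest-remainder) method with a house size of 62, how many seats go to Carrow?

Standard divisor: 692477 ÷ 62 ≈ 11168.984.
Standard quotas: Eskel 7.2917, Dorne 11.1392, Galen 9.1020, Carrow 11.0864, Farrow 6.3146, Arden 2.5812, Harke 13.0913, Brisco 1.3936.
Lower quotas: Eskel 7, Dorne 11, Galen 9, Carrow 11, Farrow 6, Arden 2, Harke 13, Brisco 1 (sum 60, leaving 2 seats).
Remainders in descending order: Arden 0.5812, Brisco 0.3936, Farrow 0.3146, Eskel 0.2917, Dorne 0.1392, Galen 0.1020, Harke 0.0913, Carrow 0.0864.
Largest remainders: Arden, Brisco receive the extra seats.
Carrow receives 11.

11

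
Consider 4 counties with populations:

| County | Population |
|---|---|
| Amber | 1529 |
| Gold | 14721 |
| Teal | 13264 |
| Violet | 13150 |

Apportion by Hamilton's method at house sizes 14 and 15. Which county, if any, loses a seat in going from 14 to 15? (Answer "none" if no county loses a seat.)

At 14 seats: Amber 1, Gold 5, Teal 4, Violet 4.
At 15 seats: Amber 0, Gold 5, Teal 5, Violet 5.
Amber drops from 1 to 0.

Amber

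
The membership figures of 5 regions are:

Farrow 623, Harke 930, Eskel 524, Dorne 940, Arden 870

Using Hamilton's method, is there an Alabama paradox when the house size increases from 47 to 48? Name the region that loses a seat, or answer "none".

none

At 47 seats: Farrow 8, Harke 11, Eskel 6, Dorne 11, Arden 11.
At 48 seats: Farrow 8, Harke 11, Eskel 6, Dorne 12, Arden 11.
No region's allocation decreased.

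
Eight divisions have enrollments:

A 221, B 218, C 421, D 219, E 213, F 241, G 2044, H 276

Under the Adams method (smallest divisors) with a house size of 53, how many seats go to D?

3

Standard divisor 3853/53 ≈ 72.698; standard quotas: A 3.040, B 2.999, C 5.791, D 3.012, E 2.930, F 3.315, G 28.116, H 3.797.
Rounding up gives 4, 3, 6, 4, 3, 4, 29, 4 = 57 seats, so the divisor must be adjusted.
With modified divisor 77: modified quotas A 2.870, B 2.831, C 5.468, D 2.844, E 2.766, F 3.130, G 26.545, H 3.584.
Rounding up: A 3, B 3, C 6, D 3, E 3, F 4, G 27, H 4 (total 53).
D receives 3.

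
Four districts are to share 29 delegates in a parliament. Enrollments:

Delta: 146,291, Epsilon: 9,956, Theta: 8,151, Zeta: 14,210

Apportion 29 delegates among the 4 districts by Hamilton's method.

Delta=24; Epsilon=2; Theta=1; Zeta=2

Standard divisor: 178608 ÷ 29 ≈ 6158.897.
Standard quotas: Delta 23.7528, Epsilon 1.6165, Theta 1.3235, Zeta 2.3072.
Lower quotas: Delta 23, Epsilon 1, Theta 1, Zeta 2 (sum 27, leaving 2 seats).
Remainders in descending order: Delta 0.7528, Epsilon 0.6165, Theta 0.3235, Zeta 0.3072.
Largest remainders: Delta, Epsilon receive the extra seats.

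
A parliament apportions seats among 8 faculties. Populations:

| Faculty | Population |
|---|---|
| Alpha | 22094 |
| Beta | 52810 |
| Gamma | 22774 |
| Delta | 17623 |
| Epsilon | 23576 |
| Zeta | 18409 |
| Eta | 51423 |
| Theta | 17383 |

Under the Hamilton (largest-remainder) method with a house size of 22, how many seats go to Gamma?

Total 226092; standard divisor 226092/22 ≈ 10276.909.
Standard quotas: Alpha 2.1499, Beta 5.1387, Gamma 2.2160, Delta 1.7148, Epsilon 2.2941, Zeta 1.7913, Eta 5.0037, Theta 1.6915.
Lower quotas: Alpha 2, Beta 5, Gamma 2, Delta 1, Epsilon 2, Zeta 1, Eta 5, Theta 1 (sum 19, leaving 3 seats).
Remainders in descending order: Zeta 0.7913, Delta 0.7148, Theta 0.6915, Epsilon 0.2941, Gamma 0.2160, Alpha 0.1499, Beta 0.1387, Eta 0.0037.
The surplus seats go to Zeta, Delta, Theta.
Gamma receives 2.

2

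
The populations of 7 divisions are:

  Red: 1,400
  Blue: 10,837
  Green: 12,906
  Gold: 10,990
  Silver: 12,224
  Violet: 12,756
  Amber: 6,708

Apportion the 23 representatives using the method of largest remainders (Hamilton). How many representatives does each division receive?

Red 1, Blue 4, Green 4, Gold 4, Silver 4, Violet 4, Amber 2

Standard divisor: 67821 ÷ 23 ≈ 2948.739.
Standard quotas: Red 0.4748, Blue 3.6751, Green 4.3768, Gold 3.7270, Silver 4.1455, Violet 4.3259, Amber 2.2749.
Lower quotas: Red 0, Blue 3, Green 4, Gold 3, Silver 4, Violet 4, Amber 2 (sum 20, leaving 3 seats).
Remainders in descending order: Gold 0.7270, Blue 0.6751, Red 0.4748, Green 0.3768, Violet 0.3259, Amber 0.2749, Silver 0.1455.
The surplus seats go to Gold, Blue, Red.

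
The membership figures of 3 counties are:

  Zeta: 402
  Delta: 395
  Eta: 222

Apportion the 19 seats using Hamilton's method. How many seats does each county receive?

Zeta: 8, Delta: 7, Eta: 4

Total 1019; standard divisor 1019/19 ≈ 53.632.
Standard quotas: Zeta 7.496, Delta 7.365, Eta 4.139.
Lower quotas: Zeta 7, Delta 7, Eta 4 (sum 18, leaving 1 seat).
Remainders in descending order: Zeta 0.496, Delta 0.365, Eta 0.139.
The surplus seat goes to Zeta.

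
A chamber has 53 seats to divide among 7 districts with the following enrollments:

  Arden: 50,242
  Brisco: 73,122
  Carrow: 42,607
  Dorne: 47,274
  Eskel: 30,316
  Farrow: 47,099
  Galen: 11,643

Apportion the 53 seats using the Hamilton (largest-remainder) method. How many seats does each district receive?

Total 302303; standard divisor 302303/53 ≈ 5703.83.
Standard quotas: Arden 8.8085, Brisco 12.8198, Carrow 7.4699, Dorne 8.2881, Eskel 5.3150, Farrow 8.2574, Galen 2.0413.
Lower quotas: Arden 8, Brisco 12, Carrow 7, Dorne 8, Eskel 5, Farrow 8, Galen 2 (sum 50, leaving 3 seats).
Remainders in descending order: Brisco 0.8198, Arden 0.8085, Carrow 0.4699, Eskel 0.3150, Dorne 0.2881, Farrow 0.2574, Galen 0.0413.
The surplus seats go to Brisco, Arden, Carrow.

Arden 9, Brisco 13, Carrow 8, Dorne 8, Eskel 5, Farrow 8, Galen 2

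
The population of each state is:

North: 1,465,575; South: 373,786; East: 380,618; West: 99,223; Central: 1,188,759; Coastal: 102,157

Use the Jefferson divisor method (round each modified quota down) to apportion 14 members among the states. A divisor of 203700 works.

With modified divisor 203700: modified quotas North 7.195, South 1.835, East 1.869, West 0.487, Central 5.836, Coastal 0.502.
Rounding down: North 7, South 1, East 1, West 0, Central 5, Coastal 0 (total 14).

North=7, South=1, East=1, West=0, Central=5, Coastal=0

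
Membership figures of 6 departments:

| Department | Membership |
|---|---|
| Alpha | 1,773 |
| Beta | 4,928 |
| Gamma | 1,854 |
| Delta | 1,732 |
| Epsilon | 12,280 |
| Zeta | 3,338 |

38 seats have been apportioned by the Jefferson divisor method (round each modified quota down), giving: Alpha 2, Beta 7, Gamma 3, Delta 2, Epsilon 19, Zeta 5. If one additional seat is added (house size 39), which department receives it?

Beta

Priority for the next seat is population ÷ (current seats + 1).
Priorities: Alpha 591.000, Beta 616.000, Gamma 463.500, Delta 577.333, Epsilon 614.000, Zeta 556.333.
Highest priority: Beta.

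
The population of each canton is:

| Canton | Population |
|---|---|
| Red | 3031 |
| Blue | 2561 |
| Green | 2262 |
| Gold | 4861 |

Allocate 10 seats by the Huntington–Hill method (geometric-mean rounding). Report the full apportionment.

Red 2; Blue 2; Green 2; Gold 4

With divisor 1320: modified quotas Red 2.296, Blue 1.940, Green 1.714, Gold 3.683.
Geometric-mean thresholds: Red √(2·3)=2.449, Blue √(1·2)=1.414, Green √(1·2)=1.414, Gold √(3·4)=3.464.
Each quota rounded against its threshold gives Red 2, Blue 2, Green 2, Gold 4 (total 10).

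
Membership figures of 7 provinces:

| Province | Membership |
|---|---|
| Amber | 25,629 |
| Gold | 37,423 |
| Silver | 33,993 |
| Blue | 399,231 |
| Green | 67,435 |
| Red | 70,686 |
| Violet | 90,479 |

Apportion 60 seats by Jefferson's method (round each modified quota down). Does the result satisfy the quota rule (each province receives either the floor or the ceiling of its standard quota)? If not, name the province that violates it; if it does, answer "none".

Standard quotas: Amber 2.121, Gold 3.098, Silver 2.814, Blue 33.045, Green 5.582, Red 5.851, Violet 7.489.
Jefferson allocation: Amber 2, Gold 3, Silver 2, Blue 35, Green 5, Red 6, Violet 7.
Blue has quota 33.045 (lower 33, upper 34) but receives 35 — outside the quota interval.

Blue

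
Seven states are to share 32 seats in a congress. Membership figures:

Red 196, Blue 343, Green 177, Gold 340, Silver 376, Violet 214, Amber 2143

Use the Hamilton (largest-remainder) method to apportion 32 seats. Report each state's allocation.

Total 3789; standard divisor 3789/32 ≈ 118.406.
Standard quotas: Red 1.655, Blue 2.897, Green 1.495, Gold 2.871, Silver 3.176, Violet 1.807, Amber 18.099.
Lower quotas: Red 1, Blue 2, Green 1, Gold 2, Silver 3, Violet 1, Amber 18 (sum 28, leaving 4 seats).
Remainders in descending order: Blue 0.897, Gold 0.871, Violet 0.807, Red 0.655, Green 0.495, Silver 0.176, Amber 0.099.
Largest remainders: Blue, Gold, Violet, Red receive the extra seats.

Red: 2; Blue: 3; Green: 1; Gold: 3; Silver: 3; Violet: 2; Amber: 18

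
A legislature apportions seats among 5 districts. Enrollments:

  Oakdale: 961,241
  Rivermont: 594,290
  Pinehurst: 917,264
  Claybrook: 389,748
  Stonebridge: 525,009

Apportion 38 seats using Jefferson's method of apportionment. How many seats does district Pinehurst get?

10

Standard divisor 3387552/38 ≈ 89146.105; standard quotas: Oakdale 10.783, Rivermont 6.666, Pinehurst 10.289, Claybrook 4.372, Stonebridge 5.889.
Rounding down gives 10, 6, 10, 4, 5 = 35 seats, so the divisor must be adjusted.
With modified divisor 84100: modified quotas Oakdale 11.430, Rivermont 7.066, Pinehurst 10.907, Claybrook 4.634, Stonebridge 6.243.
Rounding down: Oakdale 11, Rivermont 7, Pinehurst 10, Claybrook 4, Stonebridge 6 (total 38).
Pinehurst receives 10.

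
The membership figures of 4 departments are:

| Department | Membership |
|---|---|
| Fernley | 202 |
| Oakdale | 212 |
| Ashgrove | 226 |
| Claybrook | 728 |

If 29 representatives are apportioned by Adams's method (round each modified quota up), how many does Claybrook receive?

15

Standard divisor 1368/29 ≈ 47.172; standard quotas: Fernley 4.282, Oakdale 4.494, Ashgrove 4.791, Claybrook 15.433.
Rounding up gives 5, 5, 5, 16 = 31 seats, so the divisor must be adjusted.
With modified divisor 51: modified quotas Fernley 3.961, Oakdale 4.157, Ashgrove 4.431, Claybrook 14.275.
Rounding up: Fernley 4, Oakdale 5, Ashgrove 5, Claybrook 15 (total 29).
Claybrook receives 15.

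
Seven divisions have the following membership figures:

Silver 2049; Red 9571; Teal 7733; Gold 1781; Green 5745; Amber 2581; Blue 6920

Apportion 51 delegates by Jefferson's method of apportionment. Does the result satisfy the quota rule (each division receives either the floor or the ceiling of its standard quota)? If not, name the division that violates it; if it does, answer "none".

none

Standard quotas: Silver 2.872, Red 13.417, Teal 10.841, Gold 2.497, Green 8.054, Amber 3.618, Blue 9.701.
Jefferson allocation: Silver 3, Red 14, Teal 11, Gold 2, Green 8, Amber 3, Blue 10.
Every allocation lies between the lower and upper quota.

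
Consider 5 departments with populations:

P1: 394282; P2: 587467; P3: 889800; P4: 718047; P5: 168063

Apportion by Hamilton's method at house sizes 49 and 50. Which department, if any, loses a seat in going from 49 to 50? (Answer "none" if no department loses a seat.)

none

At 49 seats: P1 7, P2 10, P3 16, P4 13, P5 3.
At 50 seats: P1 7, P2 11, P3 16, P4 13, P5 3.
No department's allocation decreased.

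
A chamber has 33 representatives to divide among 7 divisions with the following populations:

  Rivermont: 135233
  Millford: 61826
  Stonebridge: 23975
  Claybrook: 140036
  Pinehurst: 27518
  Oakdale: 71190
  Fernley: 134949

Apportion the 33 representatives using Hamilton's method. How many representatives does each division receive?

Total 594727; standard divisor 594727/33 ≈ 18022.03.
Standard quotas: Rivermont 7.5038, Millford 3.4306, Stonebridge 1.3303, Claybrook 7.7703, Pinehurst 1.5269, Oakdale 3.9502, Fernley 7.4880.
Lower quotas: Rivermont 7, Millford 3, Stonebridge 1, Claybrook 7, Pinehurst 1, Oakdale 3, Fernley 7 (sum 29, leaving 4 seats).
Remainders in descending order: Oakdale 0.9502, Claybrook 0.7703, Pinehurst 0.5269, Rivermont 0.5038, Fernley 0.4880, Millford 0.4306, Stonebridge 0.3303.
Largest remainders: Oakdale, Claybrook, Pinehurst, Rivermont receive the extra seats.

Rivermont: 8, Millford: 3, Stonebridge: 1, Claybrook: 8, Pinehurst: 2, Oakdale: 4, Fernley: 7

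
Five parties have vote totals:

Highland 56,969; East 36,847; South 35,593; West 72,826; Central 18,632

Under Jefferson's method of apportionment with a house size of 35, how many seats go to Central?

3

Standard divisor 220867/35 ≈ 6310.486; standard quotas: Highland 9.028, East 5.839, South 5.640, West 11.540, Central 2.953.
Rounding down gives 9, 5, 5, 11, 2 = 32 seats, so the divisor must be adjusted.
With modified divisor 6000: modified quotas Highland 9.495, East 6.141, South 5.932, West 12.138, Central 3.105.
Rounding down: Highland 9, East 6, South 5, West 12, Central 3 (total 35).
Central receives 3.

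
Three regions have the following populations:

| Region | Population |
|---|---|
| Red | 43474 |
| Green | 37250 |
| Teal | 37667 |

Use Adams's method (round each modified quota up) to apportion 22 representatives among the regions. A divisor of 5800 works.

Red 8, Green 7, Teal 7

With modified divisor 5800: modified quotas Red 7.496, Green 6.422, Teal 6.494.
Rounding up: Red 8, Green 7, Teal 7 (total 22).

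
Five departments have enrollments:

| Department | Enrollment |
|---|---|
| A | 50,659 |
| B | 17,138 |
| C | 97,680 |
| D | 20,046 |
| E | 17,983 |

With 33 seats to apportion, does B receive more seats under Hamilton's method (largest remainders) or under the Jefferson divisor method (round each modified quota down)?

Hamilton

Hamilton: A 8, B 3, C 16, D 3, E 3.
Jefferson: A 8, B 2, C 17, D 3, E 3.
B gets 3 under Hamilton and 2 under Jefferson.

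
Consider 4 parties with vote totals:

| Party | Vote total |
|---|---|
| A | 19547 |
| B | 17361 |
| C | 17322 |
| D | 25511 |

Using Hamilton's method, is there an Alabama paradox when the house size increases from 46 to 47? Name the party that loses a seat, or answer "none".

none

At 46 seats: A 11, B 10, C 10, D 15.
At 47 seats: A 12, B 10, C 10, D 15.
No party's allocation decreased.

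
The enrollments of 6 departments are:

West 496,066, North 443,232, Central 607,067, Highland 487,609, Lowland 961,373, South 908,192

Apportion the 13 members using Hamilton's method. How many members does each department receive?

West 2; North 1; Central 2; Highland 2; Lowland 3; South 3

The standard divisor is 3903539/13 ≈ 300272.231.
Standard quotas: West 1.6521, North 1.4761, Central 2.0217, Highland 1.6239, Lowland 3.2017, South 3.0246.
Lower quotas: West 1, North 1, Central 2, Highland 1, Lowland 3, South 3 (sum 11, leaving 2 seats).
Remainders in descending order: West 0.6521, Highland 0.6239, North 0.4761, Lowland 0.2017, South 0.0246, Central 0.0217.
Largest remainders: West, Highland receive the extra seats.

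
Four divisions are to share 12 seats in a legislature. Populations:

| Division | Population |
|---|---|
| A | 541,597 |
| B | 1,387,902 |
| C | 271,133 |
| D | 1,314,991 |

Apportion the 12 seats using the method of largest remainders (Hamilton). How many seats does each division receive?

The standard divisor is 3515623/12 ≈ 292968.583.
Standard quotas: A 1.8487, B 4.7374, C 0.9255, D 4.4885.
Lower quotas: A 1, B 4, C 0, D 4 (sum 9, leaving 3 seats).
Remainders in descending order: C 0.9255, A 0.8487, B 0.7374, D 0.4885.
Largest remainders: C, A, B receive the extra seats.

A=2, B=5, C=1, D=4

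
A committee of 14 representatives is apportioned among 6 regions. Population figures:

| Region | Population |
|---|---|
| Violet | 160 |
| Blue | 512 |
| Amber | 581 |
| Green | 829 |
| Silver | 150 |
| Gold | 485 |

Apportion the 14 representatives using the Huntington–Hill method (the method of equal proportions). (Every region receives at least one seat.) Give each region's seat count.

Violet 1; Blue 3; Amber 3; Green 4; Silver 1; Gold 2

With divisor 204: modified quotas Violet 0.784, Blue 2.510, Amber 2.848, Green 4.064, Silver 0.735, Gold 2.377.
Geometric-mean thresholds: Violet (min 1), Blue √(2·3)=2.449, Amber √(2·3)=2.449, Green √(4·5)=4.472, Silver (min 1), Gold √(2·3)=2.449.
Each quota rounded against its threshold gives Violet 1, Blue 3, Amber 3, Green 4, Silver 1, Gold 2 (total 14).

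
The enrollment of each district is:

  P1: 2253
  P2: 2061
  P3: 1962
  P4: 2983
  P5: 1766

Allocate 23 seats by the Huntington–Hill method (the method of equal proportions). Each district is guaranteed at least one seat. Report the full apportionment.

P1 5, P2 4, P3 4, P4 6, P5 4

With divisor 482: modified quotas P1 4.674, P2 4.276, P3 4.071, P4 6.189, P5 3.664.
Geometric-mean thresholds: P1 √(4·5)=4.472, P2 √(4·5)=4.472, P3 √(4·5)=4.472, P4 √(6·7)=6.481, P5 √(3·4)=3.464.
Each quota rounded against its threshold gives P1 5, P2 4, P3 4, P4 6, P5 4 (total 23).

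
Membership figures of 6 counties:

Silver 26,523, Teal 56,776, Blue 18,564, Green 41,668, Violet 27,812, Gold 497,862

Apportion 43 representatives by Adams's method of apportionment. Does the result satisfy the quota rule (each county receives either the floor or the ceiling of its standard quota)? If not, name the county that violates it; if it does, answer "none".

Standard quotas: Silver 1.704, Teal 3.648, Blue 1.193, Green 2.677, Violet 1.787, Gold 31.990.
Adams allocation: Silver 2, Teal 4, Blue 2, Green 3, Violet 2, Gold 30.
Gold has quota 31.990 (lower 31, upper 32) but receives 30 — outside the quota interval.

Gold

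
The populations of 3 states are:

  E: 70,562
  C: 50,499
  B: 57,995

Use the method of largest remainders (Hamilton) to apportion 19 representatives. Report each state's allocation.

The standard divisor is 179056/19 = 9424.
Standard quotas: E 7.4875, C 5.3586, B 6.1540.
Lower quotas: E 7, C 5, B 6 (sum 18, leaving 1 seat).
Remainders in descending order: E 0.4875, C 0.3586, B 0.1540.
The surplus seat goes to E.

E: 8, C: 5, B: 6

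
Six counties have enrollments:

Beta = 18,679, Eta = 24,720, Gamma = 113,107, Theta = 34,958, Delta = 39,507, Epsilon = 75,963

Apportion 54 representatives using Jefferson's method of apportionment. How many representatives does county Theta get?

Standard divisor 306934/54 ≈ 5683.963; standard quotas: Beta 3.286, Eta 4.349, Gamma 19.899, Theta 6.150, Delta 6.951, Epsilon 13.364.
Rounding down gives 3, 4, 19, 6, 6, 13 = 51 seats, so the divisor must be adjusted.
With modified divisor 5400: modified quotas Beta 3.459, Eta 4.578, Gamma 20.946, Theta 6.474, Delta 7.316, Epsilon 14.067.
Rounding down: Beta 3, Eta 4, Gamma 20, Theta 6, Delta 7, Epsilon 14 (total 54).
Theta receives 6.

6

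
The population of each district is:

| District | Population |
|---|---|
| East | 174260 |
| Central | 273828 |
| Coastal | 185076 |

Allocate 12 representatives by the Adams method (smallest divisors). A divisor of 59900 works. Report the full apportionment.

East: 3, Central: 5, Coastal: 4

With modified divisor 59900: modified quotas East 2.909, Central 4.571, Coastal 3.090.
Rounding up: East 3, Central 5, Coastal 4 (total 12).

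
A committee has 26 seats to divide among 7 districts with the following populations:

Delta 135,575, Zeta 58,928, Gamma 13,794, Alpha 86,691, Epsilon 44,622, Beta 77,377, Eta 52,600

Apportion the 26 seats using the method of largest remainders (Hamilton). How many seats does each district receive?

Standard divisor: 469587 ÷ 26 ≈ 18061.038.
Standard quotas: Delta 7.5065, Zeta 3.2627, Gamma 0.7637, Alpha 4.7999, Epsilon 2.4706, Beta 4.2842, Eta 2.9123.
Lower quotas: Delta 7, Zeta 3, Gamma 0, Alpha 4, Epsilon 2, Beta 4, Eta 2 (sum 22, leaving 4 seats).
Remainders in descending order: Eta 0.9123, Alpha 0.7999, Gamma 0.7637, Delta 0.5065, Epsilon 0.4706, Beta 0.2842, Zeta 0.2627.
The surplus seats go to Eta, Alpha, Gamma, Delta.

Delta 8, Zeta 3, Gamma 1, Alpha 5, Epsilon 2, Beta 4, Eta 3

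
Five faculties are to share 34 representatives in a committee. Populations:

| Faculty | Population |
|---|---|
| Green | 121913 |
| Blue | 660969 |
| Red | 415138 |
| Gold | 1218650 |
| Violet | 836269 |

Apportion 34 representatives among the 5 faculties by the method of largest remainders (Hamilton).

The standard divisor is 3252939/34 ≈ 95674.676.
Standard quotas: Green 1.2742, Blue 6.9085, Red 4.3391, Gold 12.7374, Violet 8.7408.
Lower quotas: Green 1, Blue 6, Red 4, Gold 12, Violet 8 (sum 31, leaving 3 seats).
Remainders in descending order: Blue 0.9085, Violet 0.7408, Gold 0.7374, Red 0.3391, Green 0.2742.
Largest remainders: Blue, Violet, Gold receive the extra seats.

Green: 1, Blue: 7, Red: 4, Gold: 13, Violet: 9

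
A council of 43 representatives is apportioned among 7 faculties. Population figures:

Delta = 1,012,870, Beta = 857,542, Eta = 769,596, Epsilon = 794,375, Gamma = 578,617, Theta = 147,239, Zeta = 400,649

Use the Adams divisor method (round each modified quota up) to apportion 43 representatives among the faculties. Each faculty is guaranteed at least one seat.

Standard divisor 4560888/43 ≈ 106067.163; standard quotas: Delta 9.549, Beta 8.085, Eta 7.256, Epsilon 7.489, Gamma 5.455, Theta 1.388, Zeta 3.777.
Rounding up gives 10, 9, 8, 8, 6, 2, 4 = 47 seats, so the divisor must be adjusted.
With modified divisor 114600: modified quotas Delta 8.838, Beta 7.483, Eta 6.715, Epsilon 6.932, Gamma 5.049, Theta 1.285, Zeta 3.496.
Rounding up: Delta 9, Beta 8, Eta 7, Epsilon 7, Gamma 6, Theta 2, Zeta 4 (total 43).

Delta 9, Beta 8, Eta 7, Epsilon 7, Gamma 6, Theta 2, Zeta 4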